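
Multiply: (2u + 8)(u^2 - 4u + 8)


Distribute each term of the first polynomial:
  (2u)(u^2 - 4u + 8) = 2u^3 - 8u^2 + 16u
  (8)(u^2 - 4u + 8) = 8u^2 - 32u + 64
Sum: 2u^3 - 16u + 64


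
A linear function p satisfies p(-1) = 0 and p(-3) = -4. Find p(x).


p(x) = mx + b. Using p(-1)=0, p(-3)=-4:
m = (0 + 4)/(-1 + 3) = 4/2 = 2
b = 0 - m*(-1) = 0 + 2 = 2
p(x) = 2x + 2


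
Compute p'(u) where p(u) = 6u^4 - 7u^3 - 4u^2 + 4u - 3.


Apply the power rule term by term:
  d/du(6u^4) = 24u^3
  d/du(-7u^3) = -21u^2
  d/du(-4u^2) = -8u
  d/du(4u) = 4
  d/du(-3) = 0
p'(u) = 24u^3 - 21u^2 - 8u + 4


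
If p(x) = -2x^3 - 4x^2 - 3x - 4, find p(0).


Using direct substitution:
  -2 * (0)^3 = 0
  -4 * (0)^2 = 0
  -3 * (0)^1 = 0
  constant: -4
Sum = 0 + 0 + 0 - 4 = -4


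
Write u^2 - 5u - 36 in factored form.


Roots satisfy r1 + r2 = -b/a = 5 and r1*r2 = c/a = -36.
So r1 = -4, r2 = 9.
u^2 - 5u - 36 = (u - r1)(u - r2) = (u + 4)(u - 9)


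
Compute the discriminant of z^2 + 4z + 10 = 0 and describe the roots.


D = b^2 - 4ac = (4)^2 - 4(1)(10) = 16 - 40 = -24
Since D < 0: two complex conjugate roots (no real roots)


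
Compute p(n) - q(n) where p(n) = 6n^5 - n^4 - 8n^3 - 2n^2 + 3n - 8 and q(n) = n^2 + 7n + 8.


Distribute the minus sign:
  (6n^5 - n^4 - 8n^3 - 2n^2 + 3n - 8)
- (n^2 + 7n + 8)
Negate second polynomial: -n^2 - 7n - 8
Add: 6n^5 - n^4 - 8n^3 - 3n^2 - 4n - 16


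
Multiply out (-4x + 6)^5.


Expand (-4x + 6)^5 by repeated multiplication:
  (-4x + 6)^2 = 16x^2 - 48x + 36
  (-4x + 6)^3 = -64x^3 + 288x^2 - 432x + 216
  (-4x + 6)^4 = 256x^4 - 1536x^3 + 3456x^2 - 3456x + 1296
= -1024x^5 + 7680x^4 - 23040x^3 + 34560x^2 - 25920x + 7776


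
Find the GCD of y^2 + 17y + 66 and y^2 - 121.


Factor each:
  y^2 + 17y + 66 = (y + 11)(y + 6)
  y^2 - 121 = (y + 11)(y - 11)
Common monic factor: y + 11


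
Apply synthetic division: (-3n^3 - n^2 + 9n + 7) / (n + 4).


Synthetic division with c = -4. Coefficients: -3, -1, 9, 7
Bring down -3.
  -3 * -4 = 12; 12 - 1 = 11
  11 * -4 = -44; -44 + 9 = -35
  -35 * -4 = 140; 140 + 7 = 147
Quotient: -3n^2 + 11n - 35, Remainder: 147


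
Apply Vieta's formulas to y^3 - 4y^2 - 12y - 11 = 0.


Monic cubic y^3+by^2+cy+d=0: sum=-b, pairwise sum=c, product=-d.
b=-4, c=-12, d=-11
r1+r2+r3 = 4
r1r2+r1r3+r2r3 = -12
r1r2r3 = 11


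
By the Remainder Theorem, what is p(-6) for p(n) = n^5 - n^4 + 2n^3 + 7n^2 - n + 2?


By the Remainder Theorem, the remainder equals p(-6):
  1*(-6)^5 = -7776
  -1*(-6)^4 = -1296
  2*(-6)^3 = -432
  7*(-6)^2 = 252
  -1*(-6)^1 = 6
  constant: 2
Sum: -7776 - 1296 - 432 + 252 + 6 + 2 = -9244


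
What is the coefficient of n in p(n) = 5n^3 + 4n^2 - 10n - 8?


Read off the coefficient of n: -10


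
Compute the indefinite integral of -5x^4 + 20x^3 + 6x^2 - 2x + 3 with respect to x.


Reverse power rule on each term:
  ∫ -5x^4 dx = -x^5
  ∫ 20x^3 dx = 5x^4
  ∫ 6x^2 dx = 2x^3
  ∫ -2x dx = -x^2
  ∫ 3 dx = 3x
F(x) = -x^5 + 5x^4 + 2x^3 - x^2 + 3x + C


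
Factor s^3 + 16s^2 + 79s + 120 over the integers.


Try integer roots (divisors of 120). s=-3: p(-3)=0.
Divide out (s + 3): quotient is s^2 + 13s + 40.
Factor the quadratic: (s + 8)(s + 5)
Result: (s + 3)(s + 8)(s + 5)


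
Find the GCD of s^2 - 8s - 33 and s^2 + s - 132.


Factor each:
  s^2 - 8s - 33 = (s - 11)(s + 3)
  s^2 + s - 132 = (s - 11)(s + 12)
Common monic factor: s - 11


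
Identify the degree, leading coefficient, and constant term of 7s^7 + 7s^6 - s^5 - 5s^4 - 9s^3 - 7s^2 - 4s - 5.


Highest power of s is 7, with coefficient 7. Constant term is -5.
Degree = 7, leading coefficient = 7, constant term = -5


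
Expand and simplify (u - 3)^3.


Expand (u - 3)^3 by repeated multiplication:
  (u - 3)^2 = u^2 - 6u + 9
= u^3 - 9u^2 + 27u - 27


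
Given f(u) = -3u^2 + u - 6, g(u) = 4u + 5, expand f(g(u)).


Substitute g(u) into f:
f(g(u)) = -3*(4u + 5)^2 + 1*(4u + 5) + (-6)
(4u + 5)^2 = 16u^2 + 40u + 25
Expand and combine: -48u^2 - 116u - 76


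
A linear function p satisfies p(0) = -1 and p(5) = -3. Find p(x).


p(x) = mx + b. Using p(0)=-1, p(5)=-3:
m = (-1 + 3)/(0 - 5) = 2/-5 = -2/5
b = -1 - m*(0) = -1 = -1
p(x) = -(2/5)x - 1


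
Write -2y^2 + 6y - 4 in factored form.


Roots satisfy r1 + r2 = -b/a = 3 and r1*r2 = c/a = 2.
So r1 = 2, r2 = 1.
-2y^2 + 6y - 4 = -2(y - r1)(y - r2) = -2(y - 2)(y - 1)


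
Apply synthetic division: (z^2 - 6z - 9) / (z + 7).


Synthetic division with c = -7. Coefficients: 1, -6, -9
Bring down 1.
  1 * -7 = -7; -7 - 6 = -13
  -13 * -7 = 91; 91 - 9 = 82
Quotient: z - 13, Remainder: 82


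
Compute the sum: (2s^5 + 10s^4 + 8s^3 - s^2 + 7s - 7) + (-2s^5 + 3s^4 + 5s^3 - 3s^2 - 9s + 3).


Align terms by degree and add:
  2s^5 + 10s^4 + 8s^3 - s^2 + 7s - 7
  -2s^5 + 3s^4 + 5s^3 - 3s^2 - 9s + 3
= 13s^4 + 13s^3 - 4s^2 - 2s - 4


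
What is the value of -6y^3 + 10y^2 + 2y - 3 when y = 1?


Using direct substitution:
  -6 * (1)^3 = -6
  10 * (1)^2 = 10
  2 * (1)^1 = 2
  constant: -3
Sum = -6 + 10 + 2 - 3 = 3


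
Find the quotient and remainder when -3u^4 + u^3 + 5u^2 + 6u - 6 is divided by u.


(-3u^4 + u^3 + 5u^2 + 6u - 6) / (u)
Step 1: -3u^3 * (u) = -3u^4; subtract.
Step 2: u^2 * (u) = u^3; subtract.
Step 3: 5u * (u) = 5u^2; subtract.
Step 4: 6 * (u) = 6u; subtract.
Quotient: -3u^3 + u^2 + 5u + 6, Remainder: -6


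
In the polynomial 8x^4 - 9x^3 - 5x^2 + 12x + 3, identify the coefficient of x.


Read off the coefficient of x: 12


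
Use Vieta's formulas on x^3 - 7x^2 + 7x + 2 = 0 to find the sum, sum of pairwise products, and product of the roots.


Monic cubic x^3+bx^2+cx+d=0: sum=-b, pairwise sum=c, product=-d.
b=-7, c=7, d=2
r1+r2+r3 = 7
r1r2+r1r3+r2r3 = 7
r1r2r3 = -2


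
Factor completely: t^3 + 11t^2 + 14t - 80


Try integer roots (divisors of -80). t=-8: p(-8)=0.
Divide out (t + 8): quotient is t^2 + 3t - 10.
Factor the quadratic: (t - 2)(t + 5)
Result: (t + 8)(t - 2)(t + 5)


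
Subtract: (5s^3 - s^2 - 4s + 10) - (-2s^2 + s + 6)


Distribute the minus sign:
  (5s^3 - s^2 - 4s + 10)
- (-2s^2 + s + 6)
Negate second polynomial: 2s^2 - s - 6
Add: 5s^3 + s^2 - 5s + 4


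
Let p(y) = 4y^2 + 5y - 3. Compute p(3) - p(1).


p(3) = 48
p(1) = 6
p(3) - p(1) = 48 - 6 = 42


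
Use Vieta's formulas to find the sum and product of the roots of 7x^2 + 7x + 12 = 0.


For ax^2+bx+c=0: sum = -b/a, product = c/a.
a=7, b=7, c=12
Sum = -(7)/7 = -1
Product = (12)/7 = 12/7


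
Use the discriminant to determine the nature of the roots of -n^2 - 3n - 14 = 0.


D = b^2 - 4ac = (-3)^2 - 4(-1)(-14) = 9 - 56 = -47
Since D < 0: two complex conjugate roots (no real roots)


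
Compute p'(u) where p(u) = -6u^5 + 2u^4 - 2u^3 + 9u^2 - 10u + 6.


Apply the power rule term by term:
  d/du(-6u^5) = -30u^4
  d/du(2u^4) = 8u^3
  d/du(-2u^3) = -6u^2
  d/du(9u^2) = 18u
  d/du(-10u) = -10
  d/du(6) = 0
p'(u) = -30u^4 + 8u^3 - 6u^2 + 18u - 10


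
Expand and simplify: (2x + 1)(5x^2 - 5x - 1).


Distribute each term of the first polynomial:
  (2x)(5x^2 - 5x - 1) = 10x^3 - 10x^2 - 2x
  (1)(5x^2 - 5x - 1) = 5x^2 - 5x - 1
Sum: 10x^3 - 5x^2 - 7x - 1


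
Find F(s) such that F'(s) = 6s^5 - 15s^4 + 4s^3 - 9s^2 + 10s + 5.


Reverse power rule on each term:
  ∫ 6s^5 ds = s^6
  ∫ -15s^4 ds = -3s^5
  ∫ 4s^3 ds = s^4
  ∫ -9s^2 ds = -3s^3
  ∫ 10s ds = 5s^2
  ∫ 5 ds = 5s
F(s) = s^6 - 3s^5 + s^4 - 3s^3 + 5s^2 + 5s + C


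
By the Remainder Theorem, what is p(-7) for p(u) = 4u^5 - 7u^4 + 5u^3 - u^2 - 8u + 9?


By the Remainder Theorem, the remainder equals p(-7):
  4*(-7)^5 = -67228
  -7*(-7)^4 = -16807
  5*(-7)^3 = -1715
  -1*(-7)^2 = -49
  -8*(-7)^1 = 56
  constant: 9
Sum: -67228 - 16807 - 1715 - 49 + 56 + 9 = -85734


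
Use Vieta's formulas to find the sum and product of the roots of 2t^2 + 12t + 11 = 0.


For at^2+bt+c=0: sum = -b/a, product = c/a.
a=2, b=12, c=11
Sum = -(12)/2 = -6
Product = (11)/2 = 11/2


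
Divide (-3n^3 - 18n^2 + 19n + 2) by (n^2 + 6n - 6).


(-3n^3 - 18n^2 + 19n + 2) / (n^2 + 6n - 6)
Step 1: -3n * (n^2 + 6n - 6) = -3n^3 - 18n^2 + 18n; subtract.
Step 2: 0 * (n^2 + 6n - 6) = 0; subtract.
Quotient: -3n, Remainder: n + 2


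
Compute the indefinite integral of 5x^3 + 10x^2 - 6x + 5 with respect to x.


Reverse power rule on each term:
  ∫ 5x^3 dx = (5/4)x^4
  ∫ 10x^2 dx = (10/3)x^3
  ∫ -6x dx = -3x^2
  ∫ 5 dx = 5x
F(x) = (5/4)x^4 + (10/3)x^3 - 3x^2 + 5x + C


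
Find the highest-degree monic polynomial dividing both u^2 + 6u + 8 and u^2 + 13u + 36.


Factor each:
  u^2 + 6u + 8 = (u + 4)(u + 2)
  u^2 + 13u + 36 = (u + 4)(u + 9)
Common monic factor: u + 4


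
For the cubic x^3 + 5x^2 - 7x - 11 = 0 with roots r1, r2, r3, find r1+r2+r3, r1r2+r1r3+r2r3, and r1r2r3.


Monic cubic x^3+bx^2+cx+d=0: sum=-b, pairwise sum=c, product=-d.
b=5, c=-7, d=-11
r1+r2+r3 = -5
r1r2+r1r3+r2r3 = -7
r1r2r3 = 11


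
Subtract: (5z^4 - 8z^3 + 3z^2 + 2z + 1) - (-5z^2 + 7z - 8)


Distribute the minus sign:
  (5z^4 - 8z^3 + 3z^2 + 2z + 1)
- (-5z^2 + 7z - 8)
Negate second polynomial: 5z^2 - 7z + 8
Add: 5z^4 - 8z^3 + 8z^2 - 5z + 9


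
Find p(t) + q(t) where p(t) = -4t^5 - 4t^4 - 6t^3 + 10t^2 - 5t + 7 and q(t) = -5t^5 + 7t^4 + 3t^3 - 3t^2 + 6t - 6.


Align terms by degree and add:
  -4t^5 - 4t^4 - 6t^3 + 10t^2 - 5t + 7
  -5t^5 + 7t^4 + 3t^3 - 3t^2 + 6t - 6
= -9t^5 + 3t^4 - 3t^3 + 7t^2 + t + 1


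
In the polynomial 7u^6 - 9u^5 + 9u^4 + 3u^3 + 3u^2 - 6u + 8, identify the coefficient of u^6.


Read off the coefficient of u^6: 7


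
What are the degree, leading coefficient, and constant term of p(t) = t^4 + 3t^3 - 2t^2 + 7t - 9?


Highest power of t is 4, with coefficient 1. Constant term is -9.
Degree = 4, leading coefficient = 1, constant term = -9


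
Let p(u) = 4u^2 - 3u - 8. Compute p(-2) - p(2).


p(-2) = 14
p(2) = 2
p(-2) - p(2) = 14 - 2 = 12


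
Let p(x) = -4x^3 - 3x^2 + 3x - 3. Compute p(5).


Using direct substitution:
  -4 * (5)^3 = -500
  -3 * (5)^2 = -75
  3 * (5)^1 = 15
  constant: -3
Sum = -500 - 75 + 15 - 3 = -563


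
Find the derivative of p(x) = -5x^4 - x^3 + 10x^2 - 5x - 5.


Apply the power rule term by term:
  d/dx(-5x^4) = -20x^3
  d/dx(-x^3) = -3x^2
  d/dx(10x^2) = 20x
  d/dx(-5x) = -5
  d/dx(-5) = 0
p'(x) = -20x^3 - 3x^2 + 20x - 5


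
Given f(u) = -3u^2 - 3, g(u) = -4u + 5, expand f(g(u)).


Substitute g(u) into f:
f(g(u)) = -3*(-4u + 5)^2 + (-3)
(-4u + 5)^2 = 16u^2 - 40u + 25
Expand and combine: -48u^2 + 120u - 78


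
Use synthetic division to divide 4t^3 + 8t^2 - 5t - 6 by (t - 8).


Synthetic division with c = 8. Coefficients: 4, 8, -5, -6
Bring down 4.
  4 * 8 = 32; 32 + 8 = 40
  40 * 8 = 320; 320 - 5 = 315
  315 * 8 = 2520; 2520 - 6 = 2514
Quotient: 4t^2 + 40t + 315, Remainder: 2514


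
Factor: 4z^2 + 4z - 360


Roots satisfy r1 + r2 = -b/a = -1 and r1*r2 = c/a = -90.
So r1 = 9, r2 = -10.
4z^2 + 4z - 360 = 4(z - r1)(z - r2) = 4(z - 9)(z + 10)


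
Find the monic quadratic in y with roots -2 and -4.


p(y) = (y + 2)(y + 4)
Expand: y^2 + 6y + 8


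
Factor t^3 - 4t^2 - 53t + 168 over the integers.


Try integer roots (divisors of 168). t=8: p(8)=0.
Divide out (t - 8): quotient is t^2 + 4t - 21.
Factor the quadratic: (t - 3)(t + 7)
Result: (t - 8)(t - 3)(t + 7)


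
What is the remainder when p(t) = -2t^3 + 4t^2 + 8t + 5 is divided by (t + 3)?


By the Remainder Theorem, the remainder equals p(-3):
  -2*(-3)^3 = 54
  4*(-3)^2 = 36
  8*(-3)^1 = -24
  constant: 5
Sum: 54 + 36 - 24 + 5 = 71


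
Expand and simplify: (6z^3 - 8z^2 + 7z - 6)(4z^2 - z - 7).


Distribute each term of the first polynomial:
  (6z^3)(4z^2 - z - 7) = 24z^5 - 6z^4 - 42z^3
  (-8z^2)(4z^2 - z - 7) = -32z^4 + 8z^3 + 56z^2
  (7z)(4z^2 - z - 7) = 28z^3 - 7z^2 - 49z
  (-6)(4z^2 - z - 7) = -24z^2 + 6z + 42
Sum: 24z^5 - 38z^4 - 6z^3 + 25z^2 - 43z + 42


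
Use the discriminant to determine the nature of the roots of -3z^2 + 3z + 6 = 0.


D = b^2 - 4ac = (3)^2 - 4(-3)(6) = 9 + 72 = 81
Since D > 0: two distinct rational roots


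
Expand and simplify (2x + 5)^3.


Expand (2x + 5)^3 by repeated multiplication:
  (2x + 5)^2 = 4x^2 + 20x + 25
= 8x^3 + 60x^2 + 150x + 125


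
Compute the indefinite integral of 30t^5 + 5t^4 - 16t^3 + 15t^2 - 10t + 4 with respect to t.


Reverse power rule on each term:
  ∫ 30t^5 dt = 5t^6
  ∫ 5t^4 dt = t^5
  ∫ -16t^3 dt = -4t^4
  ∫ 15t^2 dt = 5t^3
  ∫ -10t dt = -5t^2
  ∫ 4 dt = 4t
F(t) = 5t^6 + t^5 - 4t^4 + 5t^3 - 5t^2 + 4t + C


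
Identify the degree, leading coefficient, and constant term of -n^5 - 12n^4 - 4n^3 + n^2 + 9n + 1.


Highest power of n is 5, with coefficient -1. Constant term is 1.
Degree = 5, leading coefficient = -1, constant term = 1


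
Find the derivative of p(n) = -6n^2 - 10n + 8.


Apply the power rule term by term:
  d/dn(-6n^2) = -12n
  d/dn(-10n) = -10
  d/dn(8) = 0
p'(n) = -12n - 10


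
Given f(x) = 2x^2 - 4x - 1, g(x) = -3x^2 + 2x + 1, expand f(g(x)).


Substitute g(x) into f:
f(g(x)) = 2*(-3x^2 + 2x + 1)^2 + (-4)*(-3x^2 + 2x + 1) + (-1)
(-3x^2 + 2x + 1)^2 = 9x^4 - 12x^3 - 2x^2 + 4x + 1
Expand and combine: 18x^4 - 24x^3 + 8x^2 - 3


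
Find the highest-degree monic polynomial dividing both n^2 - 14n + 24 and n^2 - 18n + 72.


Factor each:
  n^2 - 14n + 24 = (n - 12)(n - 2)
  n^2 - 18n + 72 = (n - 12)(n - 6)
Common monic factor: n - 12


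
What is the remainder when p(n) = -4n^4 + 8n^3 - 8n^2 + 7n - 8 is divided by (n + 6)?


By the Remainder Theorem, the remainder equals p(-6):
  -4*(-6)^4 = -5184
  8*(-6)^3 = -1728
  -8*(-6)^2 = -288
  7*(-6)^1 = -42
  constant: -8
Sum: -5184 - 1728 - 288 - 42 - 8 = -7250


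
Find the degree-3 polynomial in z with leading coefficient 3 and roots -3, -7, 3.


p(z) = 3(z + 3)(z + 7)(z - 3)
Expand: 3z^3 + 21z^2 - 27z - 189


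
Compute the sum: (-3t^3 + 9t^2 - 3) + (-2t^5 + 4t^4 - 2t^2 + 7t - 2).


Align terms by degree and add:
  -3t^3 + 9t^2 - 3
  -2t^5 + 4t^4 - 2t^2 + 7t - 2
= -2t^5 + 4t^4 - 3t^3 + 7t^2 + 7t - 5


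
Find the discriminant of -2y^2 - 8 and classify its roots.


D = b^2 - 4ac = (0)^2 - 4(-2)(-8) = 0 - 64 = -64
Since D < 0: two complex conjugate roots (no real roots)


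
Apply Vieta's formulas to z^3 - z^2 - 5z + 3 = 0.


Monic cubic z^3+bz^2+cz+d=0: sum=-b, pairwise sum=c, product=-d.
b=-1, c=-5, d=3
r1+r2+r3 = 1
r1r2+r1r3+r2r3 = -5
r1r2r3 = -3


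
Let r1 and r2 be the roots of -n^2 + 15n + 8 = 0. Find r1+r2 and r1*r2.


For an^2+bn+c=0: sum = -b/a, product = c/a.
a=-1, b=15, c=8
Sum = -(15)/-1 = 15
Product = (8)/-1 = -8


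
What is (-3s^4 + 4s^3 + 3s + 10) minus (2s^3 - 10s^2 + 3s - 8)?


Distribute the minus sign:
  (-3s^4 + 4s^3 + 3s + 10)
- (2s^3 - 10s^2 + 3s - 8)
Negate second polynomial: -2s^3 + 10s^2 - 3s + 8
Add: -3s^4 + 2s^3 + 10s^2 + 18


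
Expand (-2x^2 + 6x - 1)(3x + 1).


Distribute each term of the first polynomial:
  (-2x^2)(3x + 1) = -6x^3 - 2x^2
  (6x)(3x + 1) = 18x^2 + 6x
  (-1)(3x + 1) = -3x - 1
Sum: -6x^3 + 16x^2 + 3x - 1


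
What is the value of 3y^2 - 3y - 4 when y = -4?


Using direct substitution:
  3 * (-4)^2 = 48
  -3 * (-4)^1 = 12
  constant: -4
Sum = 48 + 12 - 4 = 56


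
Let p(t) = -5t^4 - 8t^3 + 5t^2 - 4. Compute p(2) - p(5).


p(2) = -128
p(5) = -4004
p(2) - p(5) = -128 + 4004 = 3876


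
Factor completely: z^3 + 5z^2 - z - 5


Try integer roots (divisors of -5). z=-1: p(-1)=0.
Divide out (z + 1): quotient is z^2 + 4z - 5.
Factor the quadratic: (z + 5)(z - 1)
Result: (z + 1)(z + 5)(z - 1)


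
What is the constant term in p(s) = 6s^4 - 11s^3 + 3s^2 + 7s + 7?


Read off the constant term: 7


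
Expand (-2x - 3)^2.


Expand (-2x - 3)^2 by repeated multiplication:
= 4x^2 + 12x + 9


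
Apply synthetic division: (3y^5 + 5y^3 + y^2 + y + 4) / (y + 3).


Synthetic division with c = -3. Coefficients: 3, 0, 5, 1, 1, 4
Bring down 3.
  3 * -3 = -9; -9 + 0 = -9
  -9 * -3 = 27; 27 + 5 = 32
  32 * -3 = -96; -96 + 1 = -95
  -95 * -3 = 285; 285 + 1 = 286
  286 * -3 = -858; -858 + 4 = -854
Quotient: 3y^4 - 9y^3 + 32y^2 - 95y + 286, Remainder: -854


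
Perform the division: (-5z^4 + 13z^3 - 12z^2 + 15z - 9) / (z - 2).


(-5z^4 + 13z^3 - 12z^2 + 15z - 9) / (z - 2)
Step 1: -5z^3 * (z - 2) = -5z^4 + 10z^3; subtract.
Step 2: 3z^2 * (z - 2) = 3z^3 - 6z^2; subtract.
Step 3: -6z * (z - 2) = -6z^2 + 12z; subtract.
Step 4: 3 * (z - 2) = 3z - 6; subtract.
Quotient: -5z^3 + 3z^2 - 6z + 3, Remainder: -3


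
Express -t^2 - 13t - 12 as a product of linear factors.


Roots satisfy r1 + r2 = -b/a = -13 and r1*r2 = c/a = 12.
So r1 = -12, r2 = -1.
-t^2 - 13t - 12 = -(t - r1)(t - r2) = -(t + 12)(t + 1)


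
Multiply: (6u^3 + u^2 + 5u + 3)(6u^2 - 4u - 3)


Distribute each term of the first polynomial:
  (6u^3)(6u^2 - 4u - 3) = 36u^5 - 24u^4 - 18u^3
  (u^2)(6u^2 - 4u - 3) = 6u^4 - 4u^3 - 3u^2
  (5u)(6u^2 - 4u - 3) = 30u^3 - 20u^2 - 15u
  (3)(6u^2 - 4u - 3) = 18u^2 - 12u - 9
Sum: 36u^5 - 18u^4 + 8u^3 - 5u^2 - 27u - 9


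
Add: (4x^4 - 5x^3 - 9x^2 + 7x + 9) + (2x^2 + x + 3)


Align terms by degree and add:
  4x^4 - 5x^3 - 9x^2 + 7x + 9
+ 2x^2 + x + 3
= 4x^4 - 5x^3 - 7x^2 + 8x + 12


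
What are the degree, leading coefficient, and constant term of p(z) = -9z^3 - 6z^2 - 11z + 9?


Highest power of z is 3, with coefficient -9. Constant term is 9.
Degree = 3, leading coefficient = -9, constant term = 9


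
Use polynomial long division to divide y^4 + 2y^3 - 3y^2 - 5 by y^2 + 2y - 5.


(y^4 + 2y^3 - 3y^2 - 5) / (y^2 + 2y - 5)
Step 1: y^2 * (y^2 + 2y - 5) = y^4 + 2y^3 - 5y^2; subtract.
Step 2: 0 * (y^2 + 2y - 5) = 0; subtract.
Step 3: 2 * (y^2 + 2y - 5) = 2y^2 + 4y - 10; subtract.
Quotient: y^2 + 2, Remainder: -4y + 5


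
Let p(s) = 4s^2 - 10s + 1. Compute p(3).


Using direct substitution:
  4 * (3)^2 = 36
  -10 * (3)^1 = -30
  constant: 1
Sum = 36 - 30 + 1 = 7


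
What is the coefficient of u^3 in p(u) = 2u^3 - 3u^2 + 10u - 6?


Read off the coefficient of u^3: 2


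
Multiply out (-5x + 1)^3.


Expand (-5x + 1)^3 by repeated multiplication:
  (-5x + 1)^2 = 25x^2 - 10x + 1
= -125x^3 + 75x^2 - 15x + 1


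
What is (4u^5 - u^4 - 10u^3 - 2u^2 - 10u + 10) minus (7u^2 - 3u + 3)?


Distribute the minus sign:
  (4u^5 - u^4 - 10u^3 - 2u^2 - 10u + 10)
- (7u^2 - 3u + 3)
Negate second polynomial: -7u^2 + 3u - 3
Add: 4u^5 - u^4 - 10u^3 - 9u^2 - 7u + 7


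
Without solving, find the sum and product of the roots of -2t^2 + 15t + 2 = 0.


For at^2+bt+c=0: sum = -b/a, product = c/a.
a=-2, b=15, c=2
Sum = -(15)/-2 = 15/2
Product = (2)/-2 = -1


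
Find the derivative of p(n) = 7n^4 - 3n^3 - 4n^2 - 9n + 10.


Apply the power rule term by term:
  d/dn(7n^4) = 28n^3
  d/dn(-3n^3) = -9n^2
  d/dn(-4n^2) = -8n
  d/dn(-9n) = -9
  d/dn(10) = 0
p'(n) = 28n^3 - 9n^2 - 8n - 9


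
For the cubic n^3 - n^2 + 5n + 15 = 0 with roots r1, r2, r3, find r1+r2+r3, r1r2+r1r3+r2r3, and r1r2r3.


Monic cubic n^3+bn^2+cn+d=0: sum=-b, pairwise sum=c, product=-d.
b=-1, c=5, d=15
r1+r2+r3 = 1
r1r2+r1r3+r2r3 = 5
r1r2r3 = -15


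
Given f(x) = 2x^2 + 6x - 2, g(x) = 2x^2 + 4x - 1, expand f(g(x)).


Substitute g(x) into f:
f(g(x)) = 2*(2x^2 + 4x - 1)^2 + 6*(2x^2 + 4x - 1) + (-2)
(2x^2 + 4x - 1)^2 = 4x^4 + 16x^3 + 12x^2 - 8x + 1
Expand and combine: 8x^4 + 32x^3 + 36x^2 + 8x - 6


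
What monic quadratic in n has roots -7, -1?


p(n) = (n + 7)(n + 1)
Expand: n^2 + 8n + 7


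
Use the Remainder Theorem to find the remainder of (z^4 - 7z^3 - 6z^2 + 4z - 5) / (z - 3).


By the Remainder Theorem, the remainder equals p(3):
  1*(3)^4 = 81
  -7*(3)^3 = -189
  -6*(3)^2 = -54
  4*(3)^1 = 12
  constant: -5
Sum: 81 - 189 - 54 + 12 - 5 = -155


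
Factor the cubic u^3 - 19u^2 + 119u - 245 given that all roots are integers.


Try integer roots (divisors of -245). u=7: p(7)=0.
Divide out (u - 7): quotient is u^2 - 12u + 35.
Factor the quadratic: (u - 5)(u - 7)
Result: (u - 7)(u - 5)(u - 7)


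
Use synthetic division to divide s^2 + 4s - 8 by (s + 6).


Synthetic division with c = -6. Coefficients: 1, 4, -8
Bring down 1.
  1 * -6 = -6; -6 + 4 = -2
  -2 * -6 = 12; 12 - 8 = 4
Quotient: s - 2, Remainder: 4


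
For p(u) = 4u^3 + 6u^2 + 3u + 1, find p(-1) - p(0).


p(-1) = 0
p(0) = 1
p(-1) - p(0) = 0 - 1 = -1


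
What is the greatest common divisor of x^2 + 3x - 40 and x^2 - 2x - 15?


Factor each:
  x^2 + 3x - 40 = (x - 5)(x + 8)
  x^2 - 2x - 15 = (x - 5)(x + 3)
Common monic factor: x - 5


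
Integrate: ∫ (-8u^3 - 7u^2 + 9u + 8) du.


Reverse power rule on each term:
  ∫ -8u^3 du = -2u^4
  ∫ -7u^2 du = -(7/3)u^3
  ∫ 9u du = (9/2)u^2
  ∫ 8 du = 8u
F(u) = -2u^4 - (7/3)u^3 + (9/2)u^2 + 8u + C


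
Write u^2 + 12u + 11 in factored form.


Roots satisfy r1 + r2 = -b/a = -12 and r1*r2 = c/a = 11.
So r1 = -11, r2 = -1.
u^2 + 12u + 11 = (u - r1)(u - r2) = (u + 11)(u + 1)


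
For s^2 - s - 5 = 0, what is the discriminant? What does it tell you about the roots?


D = b^2 - 4ac = (-1)^2 - 4(1)(-5) = 1 + 20 = 21
Since D > 0: two distinct irrational roots


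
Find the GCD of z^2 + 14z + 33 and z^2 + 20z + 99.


Factor each:
  z^2 + 14z + 33 = (z + 11)(z + 3)
  z^2 + 20z + 99 = (z + 11)(z + 9)
Common monic factor: z + 11


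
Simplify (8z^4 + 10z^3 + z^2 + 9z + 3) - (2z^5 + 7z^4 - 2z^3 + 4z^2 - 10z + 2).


Distribute the minus sign:
  (8z^4 + 10z^3 + z^2 + 9z + 3)
- (2z^5 + 7z^4 - 2z^3 + 4z^2 - 10z + 2)
Negate second polynomial: -2z^5 - 7z^4 + 2z^3 - 4z^2 + 10z - 2
Add: -2z^5 + z^4 + 12z^3 - 3z^2 + 19z + 1


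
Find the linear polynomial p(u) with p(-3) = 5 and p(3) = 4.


p(u) = mu + b. Using p(-3)=5, p(3)=4:
m = (5 - 4)/(-3 - 3) = 1/-6 = -1/6
b = 5 - m*(-3) = 5 - 1/2 = 9/2
p(u) = -(1/6)u + (9/2)


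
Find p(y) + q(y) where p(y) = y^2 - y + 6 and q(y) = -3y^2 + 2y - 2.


Align terms by degree and add:
  y^2 - y + 6
  -3y^2 + 2y - 2
= -2y^2 + y + 4


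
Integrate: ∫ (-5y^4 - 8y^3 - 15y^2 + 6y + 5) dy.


Reverse power rule on each term:
  ∫ -5y^4 dy = -y^5
  ∫ -8y^3 dy = -2y^4
  ∫ -15y^2 dy = -5y^3
  ∫ 6y dy = 3y^2
  ∫ 5 dy = 5y
F(y) = -y^5 - 2y^4 - 5y^3 + 3y^2 + 5y + C


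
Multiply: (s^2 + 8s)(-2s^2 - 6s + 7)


Distribute each term of the first polynomial:
  (s^2)(-2s^2 - 6s + 7) = -2s^4 - 6s^3 + 7s^2
  (8s)(-2s^2 - 6s + 7) = -16s^3 - 48s^2 + 56s
Sum: -2s^4 - 22s^3 - 41s^2 + 56s


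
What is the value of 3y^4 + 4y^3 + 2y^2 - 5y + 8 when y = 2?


Using direct substitution:
  3 * (2)^4 = 48
  4 * (2)^3 = 32
  2 * (2)^2 = 8
  -5 * (2)^1 = -10
  constant: 8
Sum = 48 + 32 + 8 - 10 + 8 = 86


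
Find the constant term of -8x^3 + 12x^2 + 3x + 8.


Read off the constant term: 8


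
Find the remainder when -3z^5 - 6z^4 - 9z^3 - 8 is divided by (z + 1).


By the Remainder Theorem, the remainder equals p(-1):
  -3*(-1)^5 = 3
  -6*(-1)^4 = -6
  -9*(-1)^3 = 9
  0*(-1)^2 = 0
  0*(-1)^1 = 0
  constant: -8
Sum: 3 - 6 + 9 + 0 + 0 - 8 = -2


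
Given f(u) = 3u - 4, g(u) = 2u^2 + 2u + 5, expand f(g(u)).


Substitute g(u) into f:
f(g(u)) = 3*(2u^2 + 2u + 5) + (-4)
Expand and combine: 6u^2 + 6u + 11


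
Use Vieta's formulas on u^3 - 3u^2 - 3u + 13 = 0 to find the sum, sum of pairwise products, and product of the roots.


Monic cubic u^3+bu^2+cu+d=0: sum=-b, pairwise sum=c, product=-d.
b=-3, c=-3, d=13
r1+r2+r3 = 3
r1r2+r1r3+r2r3 = -3
r1r2r3 = -13


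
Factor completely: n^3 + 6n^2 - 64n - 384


Try integer roots (divisors of -384). n=8: p(8)=0.
Divide out (n - 8): quotient is n^2 + 14n + 48.
Factor the quadratic: (n + 8)(n + 6)
Result: (n - 8)(n + 8)(n + 6)


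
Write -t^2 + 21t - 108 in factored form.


Roots satisfy r1 + r2 = -b/a = 21 and r1*r2 = c/a = 108.
So r1 = 9, r2 = 12.
-t^2 + 21t - 108 = -(t - r1)(t - r2) = -(t - 9)(t - 12)


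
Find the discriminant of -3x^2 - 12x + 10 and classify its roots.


D = b^2 - 4ac = (-12)^2 - 4(-3)(10) = 144 + 120 = 264
Since D > 0: two distinct irrational roots


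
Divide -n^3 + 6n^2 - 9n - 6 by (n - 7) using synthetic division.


Synthetic division with c = 7. Coefficients: -1, 6, -9, -6
Bring down -1.
  -1 * 7 = -7; -7 + 6 = -1
  -1 * 7 = -7; -7 - 9 = -16
  -16 * 7 = -112; -112 - 6 = -118
Quotient: -n^2 - n - 16, Remainder: -118


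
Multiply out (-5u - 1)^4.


Expand (-5u - 1)^4 by repeated multiplication:
  (-5u - 1)^2 = 25u^2 + 10u + 1
  (-5u - 1)^3 = -125u^3 - 75u^2 - 15u - 1
= 625u^4 + 500u^3 + 150u^2 + 20u + 1


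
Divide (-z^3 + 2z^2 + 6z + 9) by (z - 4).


(-z^3 + 2z^2 + 6z + 9) / (z - 4)
Step 1: -z^2 * (z - 4) = -z^3 + 4z^2; subtract.
Step 2: -2z * (z - 4) = -2z^2 + 8z; subtract.
Step 3: -2 * (z - 4) = -2z + 8; subtract.
Quotient: -z^2 - 2z - 2, Remainder: 1


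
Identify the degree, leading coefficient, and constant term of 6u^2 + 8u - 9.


Highest power of u is 2, with coefficient 6. Constant term is -9.
Degree = 2, leading coefficient = 6, constant term = -9


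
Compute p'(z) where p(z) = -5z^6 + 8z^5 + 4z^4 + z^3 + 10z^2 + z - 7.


Apply the power rule term by term:
  d/dz(-5z^6) = -30z^5
  d/dz(8z^5) = 40z^4
  d/dz(4z^4) = 16z^3
  d/dz(z^3) = 3z^2
  d/dz(10z^2) = 20z
  d/dz(z) = 1
  d/dz(-7) = 0
p'(z) = -30z^5 + 40z^4 + 16z^3 + 3z^2 + 20z + 1


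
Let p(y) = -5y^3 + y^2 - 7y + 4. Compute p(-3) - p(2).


p(-3) = 169
p(2) = -46
p(-3) - p(2) = 169 + 46 = 215


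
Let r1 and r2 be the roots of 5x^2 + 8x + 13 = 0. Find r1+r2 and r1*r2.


For ax^2+bx+c=0: sum = -b/a, product = c/a.
a=5, b=8, c=13
Sum = -(8)/5 = -8/5
Product = (13)/5 = 13/5


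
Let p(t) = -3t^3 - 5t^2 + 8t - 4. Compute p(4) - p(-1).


p(4) = -244
p(-1) = -14
p(4) - p(-1) = -244 + 14 = -230


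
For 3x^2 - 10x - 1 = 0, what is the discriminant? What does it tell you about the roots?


D = b^2 - 4ac = (-10)^2 - 4(3)(-1) = 100 + 12 = 112
Since D > 0: two distinct irrational roots


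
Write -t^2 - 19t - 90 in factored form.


Roots satisfy r1 + r2 = -b/a = -19 and r1*r2 = c/a = 90.
So r1 = -9, r2 = -10.
-t^2 - 19t - 90 = -(t - r1)(t - r2) = -(t + 9)(t + 10)


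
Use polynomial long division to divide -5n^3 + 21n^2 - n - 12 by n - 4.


(-5n^3 + 21n^2 - n - 12) / (n - 4)
Step 1: -5n^2 * (n - 4) = -5n^3 + 20n^2; subtract.
Step 2: n * (n - 4) = n^2 - 4n; subtract.
Step 3: 3 * (n - 4) = 3n - 12; subtract.
Quotient: -5n^2 + n + 3, Remainder: 0


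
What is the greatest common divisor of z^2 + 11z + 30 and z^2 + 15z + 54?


Factor each:
  z^2 + 11z + 30 = (z + 6)(z + 5)
  z^2 + 15z + 54 = (z + 6)(z + 9)
Common monic factor: z + 6


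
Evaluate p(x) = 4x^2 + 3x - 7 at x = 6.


Using direct substitution:
  4 * (6)^2 = 144
  3 * (6)^1 = 18
  constant: -7
Sum = 144 + 18 - 7 = 155


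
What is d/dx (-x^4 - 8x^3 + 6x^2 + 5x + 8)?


Apply the power rule term by term:
  d/dx(-x^4) = -4x^3
  d/dx(-8x^3) = -24x^2
  d/dx(6x^2) = 12x
  d/dx(5x) = 5
  d/dx(8) = 0
p'(x) = -4x^3 - 24x^2 + 12x + 5


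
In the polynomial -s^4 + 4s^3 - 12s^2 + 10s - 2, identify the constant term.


Read off the constant term: -2


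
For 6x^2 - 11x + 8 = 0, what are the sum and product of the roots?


For ax^2+bx+c=0: sum = -b/a, product = c/a.
a=6, b=-11, c=8
Sum = -(-11)/6 = 11/6
Product = (8)/6 = 4/3


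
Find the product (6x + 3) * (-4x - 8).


Distribute each term of the first polynomial:
  (6x)(-4x - 8) = -24x^2 - 48x
  (3)(-4x - 8) = -12x - 24
Sum: -24x^2 - 60x - 24


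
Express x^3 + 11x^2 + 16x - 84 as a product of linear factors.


Try integer roots (divisors of -84). x=2: p(2)=0.
Divide out (x - 2): quotient is x^2 + 13x + 42.
Factor the quadratic: (x + 7)(x + 6)
Result: (x - 2)(x + 7)(x + 6)


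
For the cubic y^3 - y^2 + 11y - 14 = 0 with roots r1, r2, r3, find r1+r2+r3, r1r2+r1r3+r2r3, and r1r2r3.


Monic cubic y^3+by^2+cy+d=0: sum=-b, pairwise sum=c, product=-d.
b=-1, c=11, d=-14
r1+r2+r3 = 1
r1r2+r1r3+r2r3 = 11
r1r2r3 = 14


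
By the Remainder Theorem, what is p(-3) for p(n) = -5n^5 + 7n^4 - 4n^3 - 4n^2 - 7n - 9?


By the Remainder Theorem, the remainder equals p(-3):
  -5*(-3)^5 = 1215
  7*(-3)^4 = 567
  -4*(-3)^3 = 108
  -4*(-3)^2 = -36
  -7*(-3)^1 = 21
  constant: -9
Sum: 1215 + 567 + 108 - 36 + 21 - 9 = 1866


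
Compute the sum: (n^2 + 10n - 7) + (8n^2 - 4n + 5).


Align terms by degree and add:
  n^2 + 10n - 7
+ 8n^2 - 4n + 5
= 9n^2 + 6n - 2


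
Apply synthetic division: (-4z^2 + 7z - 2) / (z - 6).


Synthetic division with c = 6. Coefficients: -4, 7, -2
Bring down -4.
  -4 * 6 = -24; -24 + 7 = -17
  -17 * 6 = -102; -102 - 2 = -104
Quotient: -4z - 17, Remainder: -104


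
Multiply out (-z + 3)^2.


Expand (-z + 3)^2 by repeated multiplication:
= z^2 - 6z + 9


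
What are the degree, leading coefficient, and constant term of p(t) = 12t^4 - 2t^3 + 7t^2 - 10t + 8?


Highest power of t is 4, with coefficient 12. Constant term is 8.
Degree = 4, leading coefficient = 12, constant term = 8


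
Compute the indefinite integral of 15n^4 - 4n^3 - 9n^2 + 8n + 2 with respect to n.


Reverse power rule on each term:
  ∫ 15n^4 dn = 3n^5
  ∫ -4n^3 dn = -n^4
  ∫ -9n^2 dn = -3n^3
  ∫ 8n dn = 4n^2
  ∫ 2 dn = 2n
F(n) = 3n^5 - n^4 - 3n^3 + 4n^2 + 2n + C


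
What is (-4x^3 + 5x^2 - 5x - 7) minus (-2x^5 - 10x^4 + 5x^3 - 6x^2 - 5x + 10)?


Distribute the minus sign:
  (-4x^3 + 5x^2 - 5x - 7)
- (-2x^5 - 10x^4 + 5x^3 - 6x^2 - 5x + 10)
Negate second polynomial: 2x^5 + 10x^4 - 5x^3 + 6x^2 + 5x - 10
Add: 2x^5 + 10x^4 - 9x^3 + 11x^2 - 17


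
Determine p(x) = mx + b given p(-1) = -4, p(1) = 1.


p(x) = mx + b. Using p(-1)=-4, p(1)=1:
m = (-4 - 1)/(-1 - 1) = -5/-2 = 5/2
b = -4 - m*(-1) = -4 + 5/2 = -3/2
p(x) = (5/2)x - (3/2)


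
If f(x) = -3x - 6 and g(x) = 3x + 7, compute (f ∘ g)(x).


Substitute g(x) into f:
f(g(x)) = -3*(3x + 7) + (-6)
Expand and combine: -9x - 27


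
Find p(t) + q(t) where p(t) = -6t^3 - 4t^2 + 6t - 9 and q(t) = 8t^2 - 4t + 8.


Align terms by degree and add:
  -6t^3 - 4t^2 + 6t - 9
+ 8t^2 - 4t + 8
= -6t^3 + 4t^2 + 2t - 1


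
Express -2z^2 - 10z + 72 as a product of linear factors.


Roots satisfy r1 + r2 = -b/a = -5 and r1*r2 = c/a = -36.
So r1 = -9, r2 = 4.
-2z^2 - 10z + 72 = -2(z - r1)(z - r2) = -2(z + 9)(z - 4)


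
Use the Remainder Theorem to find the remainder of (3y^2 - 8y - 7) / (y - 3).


By the Remainder Theorem, the remainder equals p(3):
  3*(3)^2 = 27
  -8*(3)^1 = -24
  constant: -7
Sum: 27 - 24 - 7 = -4


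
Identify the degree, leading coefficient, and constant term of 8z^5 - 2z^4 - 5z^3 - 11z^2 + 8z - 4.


Highest power of z is 5, with coefficient 8. Constant term is -4.
Degree = 5, leading coefficient = 8, constant term = -4


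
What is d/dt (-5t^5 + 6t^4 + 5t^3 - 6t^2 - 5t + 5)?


Apply the power rule term by term:
  d/dt(-5t^5) = -25t^4
  d/dt(6t^4) = 24t^3
  d/dt(5t^3) = 15t^2
  d/dt(-6t^2) = -12t
  d/dt(-5t) = -5
  d/dt(5) = 0
p'(t) = -25t^4 + 24t^3 + 15t^2 - 12t - 5


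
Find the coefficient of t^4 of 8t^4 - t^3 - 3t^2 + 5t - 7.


Read off the coefficient of t^4: 8


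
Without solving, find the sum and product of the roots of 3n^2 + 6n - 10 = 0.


For an^2+bn+c=0: sum = -b/a, product = c/a.
a=3, b=6, c=-10
Sum = -(6)/3 = -2
Product = (-10)/3 = -10/3


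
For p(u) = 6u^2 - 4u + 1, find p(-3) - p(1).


p(-3) = 67
p(1) = 3
p(-3) - p(1) = 67 - 3 = 64


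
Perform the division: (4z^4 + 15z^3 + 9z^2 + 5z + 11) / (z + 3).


(4z^4 + 15z^3 + 9z^2 + 5z + 11) / (z + 3)
Step 1: 4z^3 * (z + 3) = 4z^4 + 12z^3; subtract.
Step 2: 3z^2 * (z + 3) = 3z^3 + 9z^2; subtract.
Step 3: 0 * (z + 3) = 0; subtract.
Step 4: 5 * (z + 3) = 5z + 15; subtract.
Quotient: 4z^3 + 3z^2 + 5, Remainder: -4


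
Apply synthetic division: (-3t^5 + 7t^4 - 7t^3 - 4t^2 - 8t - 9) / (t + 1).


Synthetic division with c = -1. Coefficients: -3, 7, -7, -4, -8, -9
Bring down -3.
  -3 * -1 = 3; 3 + 7 = 10
  10 * -1 = -10; -10 - 7 = -17
  -17 * -1 = 17; 17 - 4 = 13
  13 * -1 = -13; -13 - 8 = -21
  -21 * -1 = 21; 21 - 9 = 12
Quotient: -3t^4 + 10t^3 - 17t^2 + 13t - 21, Remainder: 12


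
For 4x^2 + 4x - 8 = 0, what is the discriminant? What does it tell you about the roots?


D = b^2 - 4ac = (4)^2 - 4(4)(-8) = 16 + 128 = 144
Since D > 0: two distinct rational roots


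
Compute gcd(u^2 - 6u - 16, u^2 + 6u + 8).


Factor each:
  u^2 - 6u - 16 = (u + 2)(u - 8)
  u^2 + 6u + 8 = (u + 2)(u + 4)
Common monic factor: u + 2


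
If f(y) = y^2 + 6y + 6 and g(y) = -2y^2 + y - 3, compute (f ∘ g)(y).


Substitute g(y) into f:
f(g(y)) = 1*(-2y^2 + y - 3)^2 + 6*(-2y^2 + y - 3) + 6
(-2y^2 + y - 3)^2 = 4y^4 - 4y^3 + 13y^2 - 6y + 9
Expand and combine: 4y^4 - 4y^3 + y^2 - 3


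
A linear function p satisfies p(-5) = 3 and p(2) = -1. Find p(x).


p(x) = mx + b. Using p(-5)=3, p(2)=-1:
m = (3 + 1)/(-5 - 2) = 4/-7 = -4/7
b = 3 - m*(-5) = 3 - 20/7 = 1/7
p(x) = -(4/7)x + (1/7)


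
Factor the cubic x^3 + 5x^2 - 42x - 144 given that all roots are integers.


Try integer roots (divisors of -144). x=-3: p(-3)=0.
Divide out (x + 3): quotient is x^2 + 2x - 48.
Factor the quadratic: (x - 6)(x + 8)
Result: (x + 3)(x - 6)(x + 8)


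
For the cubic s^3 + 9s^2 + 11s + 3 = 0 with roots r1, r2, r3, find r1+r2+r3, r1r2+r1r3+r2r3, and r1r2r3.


Monic cubic s^3+bs^2+cs+d=0: sum=-b, pairwise sum=c, product=-d.
b=9, c=11, d=3
r1+r2+r3 = -9
r1r2+r1r3+r2r3 = 11
r1r2r3 = -3


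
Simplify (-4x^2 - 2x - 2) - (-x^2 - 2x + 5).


Distribute the minus sign:
  (-4x^2 - 2x - 2)
- (-x^2 - 2x + 5)
Negate second polynomial: x^2 + 2x - 5
Add: -3x^2 - 7


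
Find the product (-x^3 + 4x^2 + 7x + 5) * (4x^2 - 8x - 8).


Distribute each term of the first polynomial:
  (-x^3)(4x^2 - 8x - 8) = -4x^5 + 8x^4 + 8x^3
  (4x^2)(4x^2 - 8x - 8) = 16x^4 - 32x^3 - 32x^2
  (7x)(4x^2 - 8x - 8) = 28x^3 - 56x^2 - 56x
  (5)(4x^2 - 8x - 8) = 20x^2 - 40x - 40
Sum: -4x^5 + 24x^4 + 4x^3 - 68x^2 - 96x - 40


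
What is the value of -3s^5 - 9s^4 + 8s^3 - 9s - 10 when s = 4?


Using direct substitution:
  -3 * (4)^5 = -3072
  -9 * (4)^4 = -2304
  8 * (4)^3 = 512
  0 * (4)^2 = 0
  -9 * (4)^1 = -36
  constant: -10
Sum = -3072 - 2304 + 512 + 0 - 36 - 10 = -4910


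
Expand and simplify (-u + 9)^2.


Expand (-u + 9)^2 by repeated multiplication:
= u^2 - 18u + 81


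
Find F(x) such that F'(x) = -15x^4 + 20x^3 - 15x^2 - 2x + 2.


Reverse power rule on each term:
  ∫ -15x^4 dx = -3x^5
  ∫ 20x^3 dx = 5x^4
  ∫ -15x^2 dx = -5x^3
  ∫ -2x dx = -x^2
  ∫ 2 dx = 2x
F(x) = -3x^5 + 5x^4 - 5x^3 - x^2 + 2x + C


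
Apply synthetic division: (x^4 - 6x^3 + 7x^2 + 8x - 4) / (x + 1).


Synthetic division with c = -1. Coefficients: 1, -6, 7, 8, -4
Bring down 1.
  1 * -1 = -1; -1 - 6 = -7
  -7 * -1 = 7; 7 + 7 = 14
  14 * -1 = -14; -14 + 8 = -6
  -6 * -1 = 6; 6 - 4 = 2
Quotient: x^3 - 7x^2 + 14x - 6, Remainder: 2


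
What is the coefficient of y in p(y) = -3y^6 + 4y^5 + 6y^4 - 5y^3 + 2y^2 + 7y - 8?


Read off the coefficient of y: 7


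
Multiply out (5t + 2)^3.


Expand (5t + 2)^3 by repeated multiplication:
  (5t + 2)^2 = 25t^2 + 20t + 4
= 125t^3 + 150t^2 + 60t + 8


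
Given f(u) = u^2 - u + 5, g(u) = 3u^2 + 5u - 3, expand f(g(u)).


Substitute g(u) into f:
f(g(u)) = 1*(3u^2 + 5u - 3)^2 + (-1)*(3u^2 + 5u - 3) + 5
(3u^2 + 5u - 3)^2 = 9u^4 + 30u^3 + 7u^2 - 30u + 9
Expand and combine: 9u^4 + 30u^3 + 4u^2 - 35u + 17


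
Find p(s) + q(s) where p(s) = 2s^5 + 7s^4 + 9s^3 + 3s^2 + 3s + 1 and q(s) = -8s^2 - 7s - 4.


Align terms by degree and add:
  2s^5 + 7s^4 + 9s^3 + 3s^2 + 3s + 1
  -8s^2 - 7s - 4
= 2s^5 + 7s^4 + 9s^3 - 5s^2 - 4s - 3


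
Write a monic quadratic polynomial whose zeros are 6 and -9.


p(n) = (n - 6)(n + 9)
Expand: n^2 + 3n - 54


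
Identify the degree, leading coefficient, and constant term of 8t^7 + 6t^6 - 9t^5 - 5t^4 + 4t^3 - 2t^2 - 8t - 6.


Highest power of t is 7, with coefficient 8. Constant term is -6.
Degree = 7, leading coefficient = 8, constant term = -6


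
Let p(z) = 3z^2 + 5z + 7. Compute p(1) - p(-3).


p(1) = 15
p(-3) = 19
p(1) - p(-3) = 15 - 19 = -4


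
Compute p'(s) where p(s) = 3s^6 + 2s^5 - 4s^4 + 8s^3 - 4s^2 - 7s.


Apply the power rule term by term:
  d/ds(3s^6) = 18s^5
  d/ds(2s^5) = 10s^4
  d/ds(-4s^4) = -16s^3
  d/ds(8s^3) = 24s^2
  d/ds(-4s^2) = -8s
  d/ds(-7s) = -7
p'(s) = 18s^5 + 10s^4 - 16s^3 + 24s^2 - 8s - 7


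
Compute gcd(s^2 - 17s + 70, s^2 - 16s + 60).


Factor each:
  s^2 - 17s + 70 = (s - 10)(s - 7)
  s^2 - 16s + 60 = (s - 10)(s - 6)
Common monic factor: s - 10


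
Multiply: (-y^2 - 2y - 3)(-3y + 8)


Distribute each term of the first polynomial:
  (-y^2)(-3y + 8) = 3y^3 - 8y^2
  (-2y)(-3y + 8) = 6y^2 - 16y
  (-3)(-3y + 8) = 9y - 24
Sum: 3y^3 - 2y^2 - 7y - 24


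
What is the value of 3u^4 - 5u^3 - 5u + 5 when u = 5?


Using direct substitution:
  3 * (5)^4 = 1875
  -5 * (5)^3 = -625
  0 * (5)^2 = 0
  -5 * (5)^1 = -25
  constant: 5
Sum = 1875 - 625 + 0 - 25 + 5 = 1230


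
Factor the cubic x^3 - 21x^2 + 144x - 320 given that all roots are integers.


Try integer roots (divisors of -320). x=8: p(8)=0.
Divide out (x - 8): quotient is x^2 - 13x + 40.
Factor the quadratic: (x - 8)(x - 5)
Result: (x - 8)(x - 8)(x - 5)


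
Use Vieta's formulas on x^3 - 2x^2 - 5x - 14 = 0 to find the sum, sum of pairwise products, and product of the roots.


Monic cubic x^3+bx^2+cx+d=0: sum=-b, pairwise sum=c, product=-d.
b=-2, c=-5, d=-14
r1+r2+r3 = 2
r1r2+r1r3+r2r3 = -5
r1r2r3 = 14


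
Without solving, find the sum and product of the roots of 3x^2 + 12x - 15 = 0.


For ax^2+bx+c=0: sum = -b/a, product = c/a.
a=3, b=12, c=-15
Sum = -(12)/3 = -4
Product = (-15)/3 = -5


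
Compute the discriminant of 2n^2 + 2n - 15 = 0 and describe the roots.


D = b^2 - 4ac = (2)^2 - 4(2)(-15) = 4 + 120 = 124
Since D > 0: two distinct irrational roots


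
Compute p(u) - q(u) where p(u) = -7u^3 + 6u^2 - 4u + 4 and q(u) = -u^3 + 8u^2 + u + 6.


Distribute the minus sign:
  (-7u^3 + 6u^2 - 4u + 4)
- (-u^3 + 8u^2 + u + 6)
Negate second polynomial: u^3 - 8u^2 - u - 6
Add: -6u^3 - 2u^2 - 5u - 2


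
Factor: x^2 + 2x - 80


Roots satisfy r1 + r2 = -b/a = -2 and r1*r2 = c/a = -80.
So r1 = 8, r2 = -10.
x^2 + 2x - 80 = (x - r1)(x - r2) = (x - 8)(x + 10)


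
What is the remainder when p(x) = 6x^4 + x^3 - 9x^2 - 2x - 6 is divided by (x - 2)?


By the Remainder Theorem, the remainder equals p(2):
  6*(2)^4 = 96
  1*(2)^3 = 8
  -9*(2)^2 = -36
  -2*(2)^1 = -4
  constant: -6
Sum: 96 + 8 - 36 - 4 - 6 = 58


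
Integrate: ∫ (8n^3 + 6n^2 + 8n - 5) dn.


Reverse power rule on each term:
  ∫ 8n^3 dn = 2n^4
  ∫ 6n^2 dn = 2n^3
  ∫ 8n dn = 4n^2
  ∫ -5 dn = -5n
F(n) = 2n^4 + 2n^3 + 4n^2 - 5n + C


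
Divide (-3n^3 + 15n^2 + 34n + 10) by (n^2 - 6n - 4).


(-3n^3 + 15n^2 + 34n + 10) / (n^2 - 6n - 4)
Step 1: -3n * (n^2 - 6n - 4) = -3n^3 + 18n^2 + 12n; subtract.
Step 2: -3 * (n^2 - 6n - 4) = -3n^2 + 18n + 12; subtract.
Quotient: -3n - 3, Remainder: 4n - 2


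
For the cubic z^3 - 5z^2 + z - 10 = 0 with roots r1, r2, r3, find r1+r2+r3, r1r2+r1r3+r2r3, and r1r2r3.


Monic cubic z^3+bz^2+cz+d=0: sum=-b, pairwise sum=c, product=-d.
b=-5, c=1, d=-10
r1+r2+r3 = 5
r1r2+r1r3+r2r3 = 1
r1r2r3 = 10


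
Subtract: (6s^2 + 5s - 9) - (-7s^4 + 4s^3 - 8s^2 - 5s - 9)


Distribute the minus sign:
  (6s^2 + 5s - 9)
- (-7s^4 + 4s^3 - 8s^2 - 5s - 9)
Negate second polynomial: 7s^4 - 4s^3 + 8s^2 + 5s + 9
Add: 7s^4 - 4s^3 + 14s^2 + 10s


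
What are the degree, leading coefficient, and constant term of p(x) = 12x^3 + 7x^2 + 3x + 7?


Highest power of x is 3, with coefficient 12. Constant term is 7.
Degree = 3, leading coefficient = 12, constant term = 7


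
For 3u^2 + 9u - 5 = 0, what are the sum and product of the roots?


For au^2+bu+c=0: sum = -b/a, product = c/a.
a=3, b=9, c=-5
Sum = -(9)/3 = -3
Product = (-5)/3 = -5/3
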